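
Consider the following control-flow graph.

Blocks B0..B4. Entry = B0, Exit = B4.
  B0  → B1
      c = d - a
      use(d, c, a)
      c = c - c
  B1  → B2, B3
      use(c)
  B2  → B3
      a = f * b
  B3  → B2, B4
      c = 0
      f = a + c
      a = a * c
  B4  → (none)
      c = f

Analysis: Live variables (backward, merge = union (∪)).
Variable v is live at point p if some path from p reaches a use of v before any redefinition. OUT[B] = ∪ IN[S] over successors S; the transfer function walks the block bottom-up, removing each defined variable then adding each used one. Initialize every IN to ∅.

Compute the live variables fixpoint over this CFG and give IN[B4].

Per-block solution:
  B0:   IN={a, b, d, f}   OUT={a, b, c, f}
  B1:   IN={a, b, c, f}   OUT={a, b, f}
  B2:   IN={b, f}   OUT={a, b}
  B3:   IN={a, b}   OUT={b, f}
  B4:   IN={f}   OUT={}

B4 is the boundary node: OUT[B4] = {}
Applying B4's transfer function to that OUT value gives IN[B4] (row B4 above).

Answer: {f}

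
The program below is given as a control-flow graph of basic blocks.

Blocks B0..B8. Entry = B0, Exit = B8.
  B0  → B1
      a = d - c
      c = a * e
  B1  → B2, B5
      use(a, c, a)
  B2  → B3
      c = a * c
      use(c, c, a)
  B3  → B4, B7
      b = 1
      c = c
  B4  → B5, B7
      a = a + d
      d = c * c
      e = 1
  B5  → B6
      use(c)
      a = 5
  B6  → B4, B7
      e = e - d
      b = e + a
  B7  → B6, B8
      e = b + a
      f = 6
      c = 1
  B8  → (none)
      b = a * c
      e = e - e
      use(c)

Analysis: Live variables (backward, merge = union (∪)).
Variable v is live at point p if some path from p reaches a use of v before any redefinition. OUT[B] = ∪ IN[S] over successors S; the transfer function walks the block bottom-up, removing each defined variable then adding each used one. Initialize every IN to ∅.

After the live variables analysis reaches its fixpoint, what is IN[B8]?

Fixpoint table:
  B0:  IN={c, d, e}  OUT={a, c, d, e}
  B1:  IN={a, c, d, e}  OUT={a, c, d, e}
  B2:  IN={a, c, d}  OUT={a, c, d}
  B3:  IN={a, c, d}  OUT={a, b, c, d}
  B4:  IN={a, b, c, d}  OUT={a, b, c, d, e}
  B5:  IN={c, d, e}  OUT={a, c, d, e}
  B6:  IN={a, c, d, e}  OUT={a, b, c, d}
  B7:  IN={a, b, d}  OUT={a, c, d, e}
  B8:  IN={a, c, e}  OUT={}

B8 is the boundary node: OUT[B8] = {}
Applying B8's transfer function to that OUT value gives IN[B8] (row B8 above).

Answer: {a, c, e}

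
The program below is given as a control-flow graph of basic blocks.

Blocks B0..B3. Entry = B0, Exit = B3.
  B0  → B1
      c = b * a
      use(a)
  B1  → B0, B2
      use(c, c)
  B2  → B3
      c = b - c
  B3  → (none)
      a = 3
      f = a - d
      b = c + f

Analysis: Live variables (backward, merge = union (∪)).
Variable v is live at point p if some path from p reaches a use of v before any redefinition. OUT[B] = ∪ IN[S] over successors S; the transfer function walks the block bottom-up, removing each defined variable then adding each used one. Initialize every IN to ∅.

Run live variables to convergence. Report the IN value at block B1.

Fixpoint table:
  B0:  IN={a, b, d}  OUT={a, b, c, d}
  B1:  IN={a, b, c, d}  OUT={a, b, c, d}
  B2:  IN={b, c, d}  OUT={c, d}
  B3:  IN={c, d}  OUT={}

Merge at B1: OUT[B1] = IN[B0] ⊔ IN[B2] = {a, b, c, d}
Applying B1's transfer function to that OUT value gives IN[B1] (row B1 above).

Answer: {a, b, c, d}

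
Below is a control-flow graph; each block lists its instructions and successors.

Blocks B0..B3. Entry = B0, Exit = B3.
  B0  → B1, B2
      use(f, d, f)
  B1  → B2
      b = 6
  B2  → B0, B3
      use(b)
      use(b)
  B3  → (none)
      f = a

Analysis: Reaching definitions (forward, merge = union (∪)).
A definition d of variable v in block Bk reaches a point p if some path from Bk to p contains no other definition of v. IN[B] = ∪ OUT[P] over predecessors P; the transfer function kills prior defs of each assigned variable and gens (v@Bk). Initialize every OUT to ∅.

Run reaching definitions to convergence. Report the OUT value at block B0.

Answer: {b@B1}

Derivation:
Fixpoint table:
  B0:  IN={b@B1}  OUT={b@B1}
  B1:  IN={b@B1}  OUT={b@B1}
  B2:  IN={b@B1}  OUT={b@B1}
  B3:  IN={b@B1}  OUT={b@B1, f@B3}

Merge at B0 (entry node, so the boundary value {} is joined with the incoming edge(s)): IN[B0] = {} ⊔ OUT[B2] = {b@B1}
Applying B0's transfer function to that IN value gives OUT[B0] (row B0 above).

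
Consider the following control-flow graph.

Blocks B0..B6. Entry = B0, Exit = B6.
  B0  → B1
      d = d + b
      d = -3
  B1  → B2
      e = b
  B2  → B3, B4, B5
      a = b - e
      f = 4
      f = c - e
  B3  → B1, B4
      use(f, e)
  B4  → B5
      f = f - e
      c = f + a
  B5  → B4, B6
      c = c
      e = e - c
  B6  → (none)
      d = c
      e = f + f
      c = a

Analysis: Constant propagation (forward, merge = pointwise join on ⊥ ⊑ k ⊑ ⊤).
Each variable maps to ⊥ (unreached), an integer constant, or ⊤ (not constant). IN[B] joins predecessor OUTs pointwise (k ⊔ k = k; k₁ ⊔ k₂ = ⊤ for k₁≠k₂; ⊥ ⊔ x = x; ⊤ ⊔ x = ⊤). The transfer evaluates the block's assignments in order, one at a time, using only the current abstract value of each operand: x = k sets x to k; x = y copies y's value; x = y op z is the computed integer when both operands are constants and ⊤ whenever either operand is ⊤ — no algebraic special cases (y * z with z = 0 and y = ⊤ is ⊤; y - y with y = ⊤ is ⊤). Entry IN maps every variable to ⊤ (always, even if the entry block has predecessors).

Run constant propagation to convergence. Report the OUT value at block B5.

Converged values:
  B0:   IN=(all ⊤)   OUT={d:-3; rest ⊤}
  B1:   IN={d:-3; rest ⊤}   OUT={d:-3; rest ⊤}
  B2:   IN={d:-3; rest ⊤}   OUT={d:-3; rest ⊤}
  B3:   IN={d:-3; rest ⊤}   OUT={d:-3; rest ⊤}
  B4:   IN={d:-3; rest ⊤}   OUT={d:-3; rest ⊤}
  B5:   IN={d:-3; rest ⊤}   OUT={d:-3; rest ⊤}
  B6:   IN={d:-3; rest ⊤}   OUT=(all ⊤)

Merge at B5: IN[B5] = OUT[B2] ⊔ OUT[B4] = {a: ⊤, b: ⊤, c: ⊤, d: -3, e: ⊤, f: ⊤}
Applying B5's transfer function to that IN value gives OUT[B5] (row B5 above).

Answer: {a: ⊤, b: ⊤, c: ⊤, d: -3, e: ⊤, f: ⊤}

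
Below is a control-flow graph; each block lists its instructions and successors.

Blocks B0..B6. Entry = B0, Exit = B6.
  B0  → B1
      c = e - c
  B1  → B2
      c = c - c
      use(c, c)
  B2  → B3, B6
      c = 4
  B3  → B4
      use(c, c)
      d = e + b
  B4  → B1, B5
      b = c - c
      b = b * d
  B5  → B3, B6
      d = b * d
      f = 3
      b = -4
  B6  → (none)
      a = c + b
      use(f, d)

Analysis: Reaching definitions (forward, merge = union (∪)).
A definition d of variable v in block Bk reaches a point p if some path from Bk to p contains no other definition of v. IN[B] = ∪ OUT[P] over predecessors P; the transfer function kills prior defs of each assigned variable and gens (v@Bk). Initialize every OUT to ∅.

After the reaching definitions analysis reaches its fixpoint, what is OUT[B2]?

Fixpoint table:
  B0: | IN={} | OUT={c@B0}
  B1: | IN={b@B4, c@B0, c@B2, d@B3, f@B5} | OUT={b@B4, c@B1, d@B3, f@B5}
  B2: | IN={b@B4, c@B1, d@B3, f@B5} | OUT={b@B4, c@B2, d@B3, f@B5}
  B3: | IN={b@B4, b@B5, c@B2, d@B3, d@B5, f@B5} | OUT={b@B4, b@B5, c@B2, d@B3, f@B5}
  B4: | IN={b@B4, b@B5, c@B2, d@B3, f@B5} | OUT={b@B4, c@B2, d@B3, f@B5}
  B5: | IN={b@B4, c@B2, d@B3, f@B5} | OUT={b@B5, c@B2, d@B5, f@B5}
  B6: | IN={b@B4, b@B5, c@B2, d@B3, d@B5, f@B5} | OUT={a@B6, b@B4, b@B5, c@B2, d@B3, d@B5, f@B5}

Merge at B2: IN[B2] = OUT[B1] = {b@B4, c@B1, d@B3, f@B5}
Applying B2's transfer function to that IN value gives OUT[B2] (row B2 above).

Answer: {b@B4, c@B2, d@B3, f@B5}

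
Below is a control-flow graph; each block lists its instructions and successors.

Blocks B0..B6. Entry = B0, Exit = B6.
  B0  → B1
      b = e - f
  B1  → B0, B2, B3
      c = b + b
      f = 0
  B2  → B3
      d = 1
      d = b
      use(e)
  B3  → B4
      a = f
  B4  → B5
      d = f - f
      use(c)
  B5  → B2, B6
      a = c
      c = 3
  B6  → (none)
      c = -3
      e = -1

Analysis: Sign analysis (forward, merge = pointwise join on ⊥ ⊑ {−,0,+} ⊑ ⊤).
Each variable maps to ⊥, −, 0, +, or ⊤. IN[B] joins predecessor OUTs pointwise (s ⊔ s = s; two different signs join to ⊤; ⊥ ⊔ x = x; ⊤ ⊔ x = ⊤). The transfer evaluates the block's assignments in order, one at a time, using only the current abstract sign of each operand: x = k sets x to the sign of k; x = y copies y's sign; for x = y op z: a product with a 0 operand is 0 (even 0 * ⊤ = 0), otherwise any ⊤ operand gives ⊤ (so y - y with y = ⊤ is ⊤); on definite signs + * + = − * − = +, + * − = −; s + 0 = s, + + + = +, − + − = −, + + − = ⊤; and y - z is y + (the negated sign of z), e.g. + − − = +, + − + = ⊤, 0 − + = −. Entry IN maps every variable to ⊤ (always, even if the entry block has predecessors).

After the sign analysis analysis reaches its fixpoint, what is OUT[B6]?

Answer: {a: ⊤, b: ⊤, c: -, d: 0, e: -, f: 0}

Derivation:
Fixpoint table:
  B0:  IN=(all ⊤)  OUT=(all ⊤)
  B1:  IN=(all ⊤)  OUT={f:0; rest ⊤}
  B2:  IN={f:0; rest ⊤}  OUT={f:0; rest ⊤}
  B3:  IN={f:0; rest ⊤}  OUT={a:0, f:0; rest ⊤}
  B4:  IN={a:0, f:0; rest ⊤}  OUT={a:0, d:0, f:0; rest ⊤}
  B5:  IN={a:0, d:0, f:0; rest ⊤}  OUT={c:+, d:0, f:0; rest ⊤}
  B6:  IN={c:+, d:0, f:0; rest ⊤}  OUT={c:-, d:0, e:-, f:0; rest ⊤}

Merge at B6: IN[B6] = OUT[B5] = {a: ⊤, b: ⊤, c: +, d: 0, e: ⊤, f: 0}
Applying B6's transfer function to that IN value gives OUT[B6] (row B6 above).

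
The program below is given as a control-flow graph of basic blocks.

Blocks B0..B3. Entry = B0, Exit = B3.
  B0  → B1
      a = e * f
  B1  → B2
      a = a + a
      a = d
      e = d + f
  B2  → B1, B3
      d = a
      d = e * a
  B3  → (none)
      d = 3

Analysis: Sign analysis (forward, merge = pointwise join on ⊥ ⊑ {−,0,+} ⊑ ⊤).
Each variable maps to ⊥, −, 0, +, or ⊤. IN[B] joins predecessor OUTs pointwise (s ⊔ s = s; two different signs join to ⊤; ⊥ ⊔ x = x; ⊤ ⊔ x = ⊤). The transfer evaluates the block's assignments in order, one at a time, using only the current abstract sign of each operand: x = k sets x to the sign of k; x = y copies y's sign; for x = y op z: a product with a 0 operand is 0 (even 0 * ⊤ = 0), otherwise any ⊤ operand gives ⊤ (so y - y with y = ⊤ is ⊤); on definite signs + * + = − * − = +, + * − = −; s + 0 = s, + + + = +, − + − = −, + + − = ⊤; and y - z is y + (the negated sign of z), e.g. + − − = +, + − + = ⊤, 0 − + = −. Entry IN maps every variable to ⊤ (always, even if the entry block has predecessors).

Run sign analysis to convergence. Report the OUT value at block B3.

Fixpoint table:
  B0:   IN=(all ⊤)   OUT=(all ⊤)
  B1:   IN=(all ⊤)   OUT=(all ⊤)
  B2:   IN=(all ⊤)   OUT=(all ⊤)
  B3:   IN=(all ⊤)   OUT={d:+; rest ⊤}

Merge at B3: IN[B3] = OUT[B2] = {a: ⊤, b: ⊤, c: ⊤, d: ⊤, e: ⊤, f: ⊤}
Applying B3's transfer function to that IN value gives OUT[B3] (row B3 above).

Answer: {a: ⊤, b: ⊤, c: ⊤, d: +, e: ⊤, f: ⊤}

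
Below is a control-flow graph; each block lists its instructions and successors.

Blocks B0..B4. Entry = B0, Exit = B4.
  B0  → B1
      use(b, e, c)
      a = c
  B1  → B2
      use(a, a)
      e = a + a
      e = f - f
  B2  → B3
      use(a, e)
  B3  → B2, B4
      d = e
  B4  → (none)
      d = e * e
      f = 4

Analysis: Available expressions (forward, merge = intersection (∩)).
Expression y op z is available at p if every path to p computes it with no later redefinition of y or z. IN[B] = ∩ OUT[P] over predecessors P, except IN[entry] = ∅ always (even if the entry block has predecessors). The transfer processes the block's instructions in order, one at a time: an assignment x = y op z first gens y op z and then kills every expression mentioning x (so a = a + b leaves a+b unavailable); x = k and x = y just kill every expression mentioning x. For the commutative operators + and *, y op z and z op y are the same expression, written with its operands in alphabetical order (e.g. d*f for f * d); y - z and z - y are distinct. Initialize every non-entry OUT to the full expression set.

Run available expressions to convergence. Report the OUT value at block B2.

Answer: {a+a, f-f}

Trace:
Converged values:
  B0:   IN={}   OUT={}
  B1:   IN={}   OUT={a+a, f-f}
  B2:   IN={a+a, f-f}   OUT={a+a, f-f}
  B3:   IN={a+a, f-f}   OUT={a+a, f-f}
  B4:   IN={a+a, f-f}   OUT={a+a, e*e}

Merge at B2: IN[B2] = OUT[B1] ∩ OUT[B3] = {a+a, f-f}
Applying B2's transfer function to that IN value gives OUT[B2] (row B2 above).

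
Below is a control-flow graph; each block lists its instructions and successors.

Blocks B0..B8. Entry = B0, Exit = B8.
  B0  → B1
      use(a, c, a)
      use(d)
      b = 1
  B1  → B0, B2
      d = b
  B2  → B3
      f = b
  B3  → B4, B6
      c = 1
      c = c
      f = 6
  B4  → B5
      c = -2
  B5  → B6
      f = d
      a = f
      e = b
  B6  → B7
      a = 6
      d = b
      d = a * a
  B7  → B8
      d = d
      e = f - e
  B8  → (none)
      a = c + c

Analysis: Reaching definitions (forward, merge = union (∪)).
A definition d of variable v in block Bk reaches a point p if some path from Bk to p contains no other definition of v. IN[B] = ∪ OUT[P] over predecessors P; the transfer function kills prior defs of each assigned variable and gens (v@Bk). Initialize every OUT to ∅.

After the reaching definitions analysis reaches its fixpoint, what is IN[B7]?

Per-block solution:
  B0:  IN={b@B0, d@B1}  OUT={b@B0, d@B1}
  B1:  IN={b@B0, d@B1}  OUT={b@B0, d@B1}
  B2:  IN={b@B0, d@B1}  OUT={b@B0, d@B1, f@B2}
  B3:  IN={b@B0, d@B1, f@B2}  OUT={b@B0, c@B3, d@B1, f@B3}
  B4:  IN={b@B0, c@B3, d@B1, f@B3}  OUT={b@B0, c@B4, d@B1, f@B3}
  B5:  IN={b@B0, c@B4, d@B1, f@B3}  OUT={a@B5, b@B0, c@B4, d@B1, e@B5, f@B5}
  B6:  IN={a@B5, b@B0, c@B3, c@B4, d@B1, e@B5, f@B3, f@B5}  OUT={a@B6, b@B0, c@B3, c@B4, d@B6, e@B5, f@B3, f@B5}
  B7:  IN={a@B6, b@B0, c@B3, c@B4, d@B6, e@B5, f@B3, f@B5}  OUT={a@B6, b@B0, c@B3, c@B4, d@B7, e@B7, f@B3, f@B5}
  B8:  IN={a@B6, b@B0, c@B3, c@B4, d@B7, e@B7, f@B3, f@B5}  OUT={a@B8, b@B0, c@B3, c@B4, d@B7, e@B7, f@B3, f@B5}

Merge at B7: IN[B7] = OUT[B6] = {a@B6, b@B0, c@B3, c@B4, d@B6, e@B5, f@B3, f@B5}

Answer: {a@B6, b@B0, c@B3, c@B4, d@B6, e@B5, f@B3, f@B5}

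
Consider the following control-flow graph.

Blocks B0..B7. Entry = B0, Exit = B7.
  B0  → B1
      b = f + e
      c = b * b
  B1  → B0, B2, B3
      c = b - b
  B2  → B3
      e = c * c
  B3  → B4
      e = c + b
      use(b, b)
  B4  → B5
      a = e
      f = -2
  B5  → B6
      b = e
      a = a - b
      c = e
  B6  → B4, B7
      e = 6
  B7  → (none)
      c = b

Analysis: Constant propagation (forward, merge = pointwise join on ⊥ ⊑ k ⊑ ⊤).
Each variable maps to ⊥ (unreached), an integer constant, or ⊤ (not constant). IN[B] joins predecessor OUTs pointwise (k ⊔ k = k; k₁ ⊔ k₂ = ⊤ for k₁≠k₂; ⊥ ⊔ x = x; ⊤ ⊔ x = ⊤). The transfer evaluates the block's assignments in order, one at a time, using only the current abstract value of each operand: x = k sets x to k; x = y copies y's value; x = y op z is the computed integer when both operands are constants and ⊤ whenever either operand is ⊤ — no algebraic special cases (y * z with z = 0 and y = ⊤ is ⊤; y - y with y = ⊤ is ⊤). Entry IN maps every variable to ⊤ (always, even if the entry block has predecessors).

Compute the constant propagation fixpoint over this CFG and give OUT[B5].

Answer: {a: ⊤, b: ⊤, c: ⊤, d: ⊤, e: ⊤, f: -2}

Trace:
Fixpoint table:
  B0: | IN=(all ⊤) | OUT=(all ⊤)
  B1: | IN=(all ⊤) | OUT=(all ⊤)
  B2: | IN=(all ⊤) | OUT=(all ⊤)
  B3: | IN=(all ⊤) | OUT=(all ⊤)
  B4: | IN=(all ⊤) | OUT={f:-2; rest ⊤}
  B5: | IN={f:-2; rest ⊤} | OUT={f:-2; rest ⊤}
  B6: | IN={f:-2; rest ⊤} | OUT={e:6, f:-2; rest ⊤}
  B7: | IN={e:6, f:-2; rest ⊤} | OUT={e:6, f:-2; rest ⊤}

Merge at B5: IN[B5] = OUT[B4] = {a: ⊤, b: ⊤, c: ⊤, d: ⊤, e: ⊤, f: -2}
Applying B5's transfer function to that IN value gives OUT[B5] (row B5 above).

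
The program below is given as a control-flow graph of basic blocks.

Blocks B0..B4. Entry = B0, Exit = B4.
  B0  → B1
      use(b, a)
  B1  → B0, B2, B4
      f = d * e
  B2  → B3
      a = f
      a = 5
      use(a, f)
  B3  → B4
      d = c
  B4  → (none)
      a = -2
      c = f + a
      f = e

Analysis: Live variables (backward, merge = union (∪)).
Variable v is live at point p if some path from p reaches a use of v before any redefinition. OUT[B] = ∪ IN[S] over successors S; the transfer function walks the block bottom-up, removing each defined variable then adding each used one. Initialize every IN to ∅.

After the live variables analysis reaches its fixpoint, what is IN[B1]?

Answer: {a, b, c, d, e}

Working:
Fixpoint table:
  B0:   IN={a, b, c, d, e}   OUT={a, b, c, d, e}
  B1:   IN={a, b, c, d, e}   OUT={a, b, c, d, e, f}
  B2:   IN={c, e, f}   OUT={c, e, f}
  B3:   IN={c, e, f}   OUT={e, f}
  B4:   IN={e, f}   OUT={}

Merge at B1: OUT[B1] = IN[B0] ⊔ IN[B2] ⊔ IN[B4] = {a, b, c, d, e, f}
Applying B1's transfer function to that OUT value gives IN[B1] (row B1 above).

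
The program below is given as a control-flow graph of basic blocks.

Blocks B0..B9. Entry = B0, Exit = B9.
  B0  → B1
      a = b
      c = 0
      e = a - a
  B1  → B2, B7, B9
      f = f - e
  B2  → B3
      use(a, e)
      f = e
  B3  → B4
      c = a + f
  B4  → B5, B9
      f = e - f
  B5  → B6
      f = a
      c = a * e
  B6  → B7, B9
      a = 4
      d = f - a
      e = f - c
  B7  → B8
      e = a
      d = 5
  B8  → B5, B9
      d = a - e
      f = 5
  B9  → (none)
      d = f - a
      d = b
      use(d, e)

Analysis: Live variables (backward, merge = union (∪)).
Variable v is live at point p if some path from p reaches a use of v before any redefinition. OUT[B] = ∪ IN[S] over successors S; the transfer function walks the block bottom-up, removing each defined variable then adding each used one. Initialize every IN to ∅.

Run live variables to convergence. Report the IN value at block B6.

Converged values:
  B0: | IN={b, f} | OUT={a, b, e, f}
  B1: | IN={a, b, e, f} | OUT={a, b, e, f}
  B2: | IN={a, b, e} | OUT={a, b, e, f}
  B3: | IN={a, b, e, f} | OUT={a, b, e, f}
  B4: | IN={a, b, e, f} | OUT={a, b, e, f}
  B5: | IN={a, b, e} | OUT={b, c, f}
  B6: | IN={b, c, f} | OUT={a, b, e, f}
  B7: | IN={a, b} | OUT={a, b, e}
  B8: | IN={a, b, e} | OUT={a, b, e, f}
  B9: | IN={a, b, e, f} | OUT={}

Merge at B6: OUT[B6] = IN[B7] ⊔ IN[B9] = {a, b, e, f}
Applying B6's transfer function to that OUT value gives IN[B6] (row B6 above).

Answer: {b, c, f}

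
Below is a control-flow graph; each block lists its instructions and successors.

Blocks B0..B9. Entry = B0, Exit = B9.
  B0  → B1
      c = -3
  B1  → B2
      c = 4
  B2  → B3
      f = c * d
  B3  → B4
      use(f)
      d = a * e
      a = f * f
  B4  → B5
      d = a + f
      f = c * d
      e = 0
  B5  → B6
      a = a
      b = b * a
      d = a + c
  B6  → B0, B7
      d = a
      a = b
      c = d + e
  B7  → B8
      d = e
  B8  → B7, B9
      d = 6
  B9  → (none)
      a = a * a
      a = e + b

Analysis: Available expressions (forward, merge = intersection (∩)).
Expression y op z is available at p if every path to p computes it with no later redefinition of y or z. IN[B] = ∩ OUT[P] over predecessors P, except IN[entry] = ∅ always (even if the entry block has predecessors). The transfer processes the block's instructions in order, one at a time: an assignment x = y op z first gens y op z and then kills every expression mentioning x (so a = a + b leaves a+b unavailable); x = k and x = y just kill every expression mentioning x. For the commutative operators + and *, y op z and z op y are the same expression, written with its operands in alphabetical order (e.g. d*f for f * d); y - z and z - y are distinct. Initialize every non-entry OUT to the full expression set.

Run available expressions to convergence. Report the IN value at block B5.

Answer: {c*d}

Derivation:
Converged values:
  B0:  IN={}  OUT={}
  B1:  IN={}  OUT={}
  B2:  IN={}  OUT={c*d}
  B3:  IN={c*d}  OUT={f*f}
  B4:  IN={f*f}  OUT={c*d}
  B5:  IN={c*d}  OUT={a+c}
  B6:  IN={a+c}  OUT={d+e}
  B7:  IN={}  OUT={}
  B8:  IN={}  OUT={}
  B9:  IN={}  OUT={b+e}

Merge at B5: IN[B5] = OUT[B4] = {c*d}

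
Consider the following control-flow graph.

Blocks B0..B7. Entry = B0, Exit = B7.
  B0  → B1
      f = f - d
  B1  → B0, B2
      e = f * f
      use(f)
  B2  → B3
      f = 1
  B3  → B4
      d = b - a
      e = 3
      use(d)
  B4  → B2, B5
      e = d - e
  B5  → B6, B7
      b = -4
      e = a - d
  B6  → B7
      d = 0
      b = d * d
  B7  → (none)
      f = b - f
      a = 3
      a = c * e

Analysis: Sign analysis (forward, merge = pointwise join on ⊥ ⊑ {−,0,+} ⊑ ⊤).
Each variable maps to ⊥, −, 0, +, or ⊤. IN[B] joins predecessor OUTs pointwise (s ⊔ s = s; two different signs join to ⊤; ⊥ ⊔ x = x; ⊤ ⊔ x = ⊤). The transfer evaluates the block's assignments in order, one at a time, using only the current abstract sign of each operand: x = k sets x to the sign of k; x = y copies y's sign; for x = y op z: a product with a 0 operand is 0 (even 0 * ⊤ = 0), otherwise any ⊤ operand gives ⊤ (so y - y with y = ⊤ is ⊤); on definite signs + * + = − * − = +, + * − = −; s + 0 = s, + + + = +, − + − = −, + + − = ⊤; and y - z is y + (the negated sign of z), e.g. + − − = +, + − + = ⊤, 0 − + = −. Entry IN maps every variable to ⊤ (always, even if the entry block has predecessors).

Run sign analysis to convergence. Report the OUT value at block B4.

Per-block solution:
  B0:   IN=(all ⊤)   OUT=(all ⊤)
  B1:   IN=(all ⊤)   OUT=(all ⊤)
  B2:   IN=(all ⊤)   OUT={f:+; rest ⊤}
  B3:   IN={f:+; rest ⊤}   OUT={e:+, f:+; rest ⊤}
  B4:   IN={e:+, f:+; rest ⊤}   OUT={f:+; rest ⊤}
  B5:   IN={f:+; rest ⊤}   OUT={b:-, f:+; rest ⊤}
  B6:   IN={b:-, f:+; rest ⊤}   OUT={b:0, d:0, f:+; rest ⊤}
  B7:   IN={f:+; rest ⊤}   OUT=(all ⊤)

Merge at B4: IN[B4] = OUT[B3] = {a: ⊤, b: ⊤, c: ⊤, d: ⊤, e: +, f: +}
Applying B4's transfer function to that IN value gives OUT[B4] (row B4 above).

Answer: {a: ⊤, b: ⊤, c: ⊤, d: ⊤, e: ⊤, f: +}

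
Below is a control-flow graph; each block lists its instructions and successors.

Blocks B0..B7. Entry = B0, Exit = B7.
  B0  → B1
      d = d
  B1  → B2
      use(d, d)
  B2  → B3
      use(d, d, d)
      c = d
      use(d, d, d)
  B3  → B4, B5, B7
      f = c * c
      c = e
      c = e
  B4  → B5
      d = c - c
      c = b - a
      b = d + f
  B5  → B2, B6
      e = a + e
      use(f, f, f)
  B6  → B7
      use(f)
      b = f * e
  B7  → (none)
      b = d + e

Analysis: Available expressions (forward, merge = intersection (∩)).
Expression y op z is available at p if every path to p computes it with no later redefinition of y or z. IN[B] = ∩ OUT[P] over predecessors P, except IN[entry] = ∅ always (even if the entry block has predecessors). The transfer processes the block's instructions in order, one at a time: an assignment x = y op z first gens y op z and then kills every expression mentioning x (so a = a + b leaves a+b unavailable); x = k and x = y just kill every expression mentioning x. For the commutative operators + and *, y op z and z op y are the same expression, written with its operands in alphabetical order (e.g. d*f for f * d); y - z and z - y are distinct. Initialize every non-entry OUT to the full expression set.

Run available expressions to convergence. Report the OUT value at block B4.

Answer: {d+f}

Trace:
Fixpoint table:
  B0: | IN={} | OUT={}
  B1: | IN={} | OUT={}
  B2: | IN={} | OUT={}
  B3: | IN={} | OUT={}
  B4: | IN={} | OUT={d+f}
  B5: | IN={} | OUT={}
  B6: | IN={} | OUT={e*f}
  B7: | IN={} | OUT={d+e}

Merge at B4: IN[B4] = OUT[B3] = {}
Applying B4's transfer function to that IN value gives OUT[B4] (row B4 above).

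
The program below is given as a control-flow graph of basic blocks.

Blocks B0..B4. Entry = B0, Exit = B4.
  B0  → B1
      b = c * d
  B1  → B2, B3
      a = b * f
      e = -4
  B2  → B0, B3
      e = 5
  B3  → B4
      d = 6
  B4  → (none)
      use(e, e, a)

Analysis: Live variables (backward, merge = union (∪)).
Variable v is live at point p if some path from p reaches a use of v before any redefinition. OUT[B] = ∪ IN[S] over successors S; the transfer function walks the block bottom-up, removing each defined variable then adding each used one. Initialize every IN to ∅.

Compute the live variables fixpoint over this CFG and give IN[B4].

Fixpoint table:
  B0:   IN={c, d, f}   OUT={b, c, d, f}
  B1:   IN={b, c, d, f}   OUT={a, c, d, e, f}
  B2:   IN={a, c, d, f}   OUT={a, c, d, e, f}
  B3:   IN={a, e}   OUT={a, e}
  B4:   IN={a, e}   OUT={}

B4 is the boundary node: OUT[B4] = {}
Applying B4's transfer function to that OUT value gives IN[B4] (row B4 above).

Answer: {a, e}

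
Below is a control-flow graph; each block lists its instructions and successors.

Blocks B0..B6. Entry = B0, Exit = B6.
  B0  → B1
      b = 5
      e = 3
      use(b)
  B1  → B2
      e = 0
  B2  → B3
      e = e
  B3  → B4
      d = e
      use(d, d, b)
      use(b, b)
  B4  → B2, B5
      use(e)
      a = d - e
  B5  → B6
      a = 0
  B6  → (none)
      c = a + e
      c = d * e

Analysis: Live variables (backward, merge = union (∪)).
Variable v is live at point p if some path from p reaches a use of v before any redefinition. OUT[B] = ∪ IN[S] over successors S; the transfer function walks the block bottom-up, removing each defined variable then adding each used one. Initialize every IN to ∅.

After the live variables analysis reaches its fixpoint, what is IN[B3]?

Answer: {b, e}

Trace:
Per-block solution:
  B0:   IN={}   OUT={b}
  B1:   IN={b}   OUT={b, e}
  B2:   IN={b, e}   OUT={b, e}
  B3:   IN={b, e}   OUT={b, d, e}
  B4:   IN={b, d, e}   OUT={b, d, e}
  B5:   IN={d, e}   OUT={a, d, e}
  B6:   IN={a, d, e}   OUT={}

Merge at B3: OUT[B3] = IN[B4] = {b, d, e}
Applying B3's transfer function to that OUT value gives IN[B3] (row B3 above).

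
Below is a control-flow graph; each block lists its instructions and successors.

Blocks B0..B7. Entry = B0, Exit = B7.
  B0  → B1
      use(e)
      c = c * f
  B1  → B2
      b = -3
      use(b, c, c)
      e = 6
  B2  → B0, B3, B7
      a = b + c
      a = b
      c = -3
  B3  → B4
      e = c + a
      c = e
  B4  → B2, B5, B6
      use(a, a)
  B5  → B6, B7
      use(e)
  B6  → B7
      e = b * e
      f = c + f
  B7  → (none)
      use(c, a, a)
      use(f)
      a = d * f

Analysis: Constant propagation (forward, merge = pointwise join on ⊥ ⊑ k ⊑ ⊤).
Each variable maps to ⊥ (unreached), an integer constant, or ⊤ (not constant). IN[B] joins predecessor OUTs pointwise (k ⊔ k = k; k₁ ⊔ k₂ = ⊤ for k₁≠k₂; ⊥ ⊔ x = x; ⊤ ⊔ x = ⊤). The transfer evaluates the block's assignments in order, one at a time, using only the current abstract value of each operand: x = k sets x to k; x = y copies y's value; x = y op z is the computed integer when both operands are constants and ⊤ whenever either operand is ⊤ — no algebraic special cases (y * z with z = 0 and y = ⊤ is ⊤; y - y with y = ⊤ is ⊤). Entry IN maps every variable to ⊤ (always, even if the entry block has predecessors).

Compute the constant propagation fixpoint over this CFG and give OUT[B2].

Answer: {a: -3, b: -3, c: -3, d: ⊤, e: ⊤, f: ⊤}

Derivation:
Converged values:
  B0:   IN=(all ⊤)   OUT=(all ⊤)
  B1:   IN=(all ⊤)   OUT={b:-3, e:6; rest ⊤}
  B2:   IN={b:-3; rest ⊤}   OUT={a:-3, b:-3, c:-3; rest ⊤}
  B3:   IN={a:-3, b:-3, c:-3; rest ⊤}   OUT={a:-3, b:-3, c:-6, e:-6; rest ⊤}
  B4:   IN={a:-3, b:-3, c:-6, e:-6; rest ⊤}   OUT={a:-3, b:-3, c:-6, e:-6; rest ⊤}
  B5:   IN={a:-3, b:-3, c:-6, e:-6; rest ⊤}   OUT={a:-3, b:-3, c:-6, e:-6; rest ⊤}
  B6:   IN={a:-3, b:-3, c:-6, e:-6; rest ⊤}   OUT={a:-3, b:-3, c:-6, e:18; rest ⊤}
  B7:   IN={a:-3, b:-3; rest ⊤}   OUT={b:-3; rest ⊤}

Merge at B2: IN[B2] = OUT[B1] ⊔ OUT[B4] = {a: ⊤, b: -3, c: ⊤, d: ⊤, e: ⊤, f: ⊤}
Applying B2's transfer function to that IN value gives OUT[B2] (row B2 above).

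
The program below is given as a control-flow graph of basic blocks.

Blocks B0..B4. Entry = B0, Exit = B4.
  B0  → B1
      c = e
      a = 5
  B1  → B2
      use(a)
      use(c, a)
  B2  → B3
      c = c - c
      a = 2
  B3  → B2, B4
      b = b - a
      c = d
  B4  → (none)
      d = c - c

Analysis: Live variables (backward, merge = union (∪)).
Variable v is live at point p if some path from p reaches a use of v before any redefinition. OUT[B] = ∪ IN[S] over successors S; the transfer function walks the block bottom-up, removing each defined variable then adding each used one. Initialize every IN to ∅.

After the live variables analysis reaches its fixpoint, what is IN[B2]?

Answer: {b, c, d}

Working:
Converged values:
  B0:  IN={b, d, e}  OUT={a, b, c, d}
  B1:  IN={a, b, c, d}  OUT={b, c, d}
  B2:  IN={b, c, d}  OUT={a, b, d}
  B3:  IN={a, b, d}  OUT={b, c, d}
  B4:  IN={c}  OUT={}

Merge at B2: OUT[B2] = IN[B3] = {a, b, d}
Applying B2's transfer function to that OUT value gives IN[B2] (row B2 above).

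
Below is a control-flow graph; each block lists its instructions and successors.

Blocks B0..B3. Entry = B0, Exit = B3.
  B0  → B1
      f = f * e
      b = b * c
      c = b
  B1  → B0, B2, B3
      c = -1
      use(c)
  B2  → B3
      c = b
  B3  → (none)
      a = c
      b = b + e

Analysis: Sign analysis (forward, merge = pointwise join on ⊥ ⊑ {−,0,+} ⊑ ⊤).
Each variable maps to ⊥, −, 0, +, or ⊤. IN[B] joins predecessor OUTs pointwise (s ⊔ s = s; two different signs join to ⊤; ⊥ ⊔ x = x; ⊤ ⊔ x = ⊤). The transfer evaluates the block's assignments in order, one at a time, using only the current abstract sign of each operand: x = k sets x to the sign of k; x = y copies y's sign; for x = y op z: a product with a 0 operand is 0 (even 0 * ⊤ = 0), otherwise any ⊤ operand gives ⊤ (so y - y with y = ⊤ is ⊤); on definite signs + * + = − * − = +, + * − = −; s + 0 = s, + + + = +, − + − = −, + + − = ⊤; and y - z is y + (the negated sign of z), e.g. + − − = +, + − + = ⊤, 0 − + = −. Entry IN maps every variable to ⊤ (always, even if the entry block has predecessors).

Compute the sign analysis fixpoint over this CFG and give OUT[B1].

Converged values:
  B0: | IN=(all ⊤) | OUT=(all ⊤)
  B1: | IN=(all ⊤) | OUT={c:-; rest ⊤}
  B2: | IN={c:-; rest ⊤} | OUT=(all ⊤)
  B3: | IN=(all ⊤) | OUT=(all ⊤)

Merge at B1: IN[B1] = OUT[B0] = {a: ⊤, b: ⊤, c: ⊤, d: ⊤, e: ⊤, f: ⊤}
Applying B1's transfer function to that IN value gives OUT[B1] (row B1 above).

Answer: {a: ⊤, b: ⊤, c: -, d: ⊤, e: ⊤, f: ⊤}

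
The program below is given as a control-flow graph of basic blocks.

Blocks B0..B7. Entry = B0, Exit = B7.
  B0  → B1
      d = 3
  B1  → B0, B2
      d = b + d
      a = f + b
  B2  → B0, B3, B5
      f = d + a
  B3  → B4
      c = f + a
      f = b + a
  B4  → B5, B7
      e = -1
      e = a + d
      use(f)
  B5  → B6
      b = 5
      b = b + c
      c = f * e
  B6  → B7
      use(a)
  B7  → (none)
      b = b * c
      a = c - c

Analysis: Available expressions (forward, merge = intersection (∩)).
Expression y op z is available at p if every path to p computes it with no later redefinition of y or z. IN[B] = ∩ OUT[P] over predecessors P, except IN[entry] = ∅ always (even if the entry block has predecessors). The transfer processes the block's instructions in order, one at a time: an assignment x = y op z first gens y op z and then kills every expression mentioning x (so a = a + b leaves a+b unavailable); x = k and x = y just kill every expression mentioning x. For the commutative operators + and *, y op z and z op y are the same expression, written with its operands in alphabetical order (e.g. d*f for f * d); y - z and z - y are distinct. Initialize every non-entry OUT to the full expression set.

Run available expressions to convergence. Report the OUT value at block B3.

Per-block solution:
  B0: | IN={} | OUT={}
  B1: | IN={} | OUT={b+f}
  B2: | IN={b+f} | OUT={a+d}
  B3: | IN={a+d} | OUT={a+b, a+d}
  B4: | IN={a+b, a+d} | OUT={a+b, a+d}
  B5: | IN={a+d} | OUT={a+d, e*f}
  B6: | IN={a+d, e*f} | OUT={a+d, e*f}
  B7: | IN={a+d} | OUT={c-c}

Merge at B3: IN[B3] = OUT[B2] = {a+d}
Applying B3's transfer function to that IN value gives OUT[B3] (row B3 above).

Answer: {a+b, a+d}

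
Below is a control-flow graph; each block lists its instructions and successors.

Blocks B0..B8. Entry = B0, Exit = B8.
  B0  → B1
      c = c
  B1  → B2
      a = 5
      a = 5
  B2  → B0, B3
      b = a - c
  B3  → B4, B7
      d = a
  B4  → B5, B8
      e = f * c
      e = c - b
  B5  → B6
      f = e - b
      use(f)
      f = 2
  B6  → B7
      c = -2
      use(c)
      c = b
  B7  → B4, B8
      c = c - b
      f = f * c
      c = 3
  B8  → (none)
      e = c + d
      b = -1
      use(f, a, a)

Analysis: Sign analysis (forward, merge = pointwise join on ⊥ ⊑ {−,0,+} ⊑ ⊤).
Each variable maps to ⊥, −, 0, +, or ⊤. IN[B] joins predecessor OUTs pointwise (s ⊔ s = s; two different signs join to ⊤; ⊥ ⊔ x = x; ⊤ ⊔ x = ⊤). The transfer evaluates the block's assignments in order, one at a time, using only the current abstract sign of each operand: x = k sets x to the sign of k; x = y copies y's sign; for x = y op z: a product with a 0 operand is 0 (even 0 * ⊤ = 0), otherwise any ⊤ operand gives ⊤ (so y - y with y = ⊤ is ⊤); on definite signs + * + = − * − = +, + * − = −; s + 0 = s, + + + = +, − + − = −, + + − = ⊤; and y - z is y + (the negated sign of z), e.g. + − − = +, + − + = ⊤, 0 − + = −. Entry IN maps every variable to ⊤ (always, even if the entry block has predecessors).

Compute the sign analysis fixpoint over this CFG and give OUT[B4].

Answer: {a: +, b: ⊤, c: ⊤, d: +, e: ⊤, f: ⊤}

Trace:
Fixpoint table:
  B0:   IN=(all ⊤)   OUT=(all ⊤)
  B1:   IN=(all ⊤)   OUT={a:+; rest ⊤}
  B2:   IN={a:+; rest ⊤}   OUT={a:+; rest ⊤}
  B3:   IN={a:+; rest ⊤}   OUT={a:+, d:+; rest ⊤}
  B4:   IN={a:+, d:+; rest ⊤}   OUT={a:+, d:+; rest ⊤}
  B5:   IN={a:+, d:+; rest ⊤}   OUT={a:+, d:+, f:+; rest ⊤}
  B6:   IN={a:+, d:+, f:+; rest ⊤}   OUT={a:+, d:+, f:+; rest ⊤}
  B7:   IN={a:+, d:+; rest ⊤}   OUT={a:+, c:+, d:+; rest ⊤}
  B8:   IN={a:+, d:+; rest ⊤}   OUT={a:+, b:-, d:+; rest ⊤}

Merge at B4: IN[B4] = OUT[B3] ⊔ OUT[B7] = {a: +, b: ⊤, c: ⊤, d: +, e: ⊤, f: ⊤}
Applying B4's transfer function to that IN value gives OUT[B4] (row B4 above).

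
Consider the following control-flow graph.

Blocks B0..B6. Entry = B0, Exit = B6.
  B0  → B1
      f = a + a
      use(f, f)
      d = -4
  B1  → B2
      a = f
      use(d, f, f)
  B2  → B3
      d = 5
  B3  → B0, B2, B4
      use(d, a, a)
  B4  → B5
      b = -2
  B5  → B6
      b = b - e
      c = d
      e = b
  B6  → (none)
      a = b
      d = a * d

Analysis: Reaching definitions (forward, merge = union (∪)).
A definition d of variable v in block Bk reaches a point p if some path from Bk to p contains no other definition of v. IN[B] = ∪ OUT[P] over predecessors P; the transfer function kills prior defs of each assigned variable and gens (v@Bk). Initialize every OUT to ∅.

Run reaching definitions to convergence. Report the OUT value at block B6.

Answer: {a@B6, b@B5, c@B5, d@B6, e@B5, f@B0}

Trace:
Per-block solution:
  B0:  IN={a@B1, d@B2, f@B0}  OUT={a@B1, d@B0, f@B0}
  B1:  IN={a@B1, d@B0, f@B0}  OUT={a@B1, d@B0, f@B0}
  B2:  IN={a@B1, d@B0, d@B2, f@B0}  OUT={a@B1, d@B2, f@B0}
  B3:  IN={a@B1, d@B2, f@B0}  OUT={a@B1, d@B2, f@B0}
  B4:  IN={a@B1, d@B2, f@B0}  OUT={a@B1, b@B4, d@B2, f@B0}
  B5:  IN={a@B1, b@B4, d@B2, f@B0}  OUT={a@B1, b@B5, c@B5, d@B2, e@B5, f@B0}
  B6:  IN={a@B1, b@B5, c@B5, d@B2, e@B5, f@B0}  OUT={a@B6, b@B5, c@B5, d@B6, e@B5, f@B0}

Merge at B6: IN[B6] = OUT[B5] = {a@B1, b@B5, c@B5, d@B2, e@B5, f@B0}
Applying B6's transfer function to that IN value gives OUT[B6] (row B6 above).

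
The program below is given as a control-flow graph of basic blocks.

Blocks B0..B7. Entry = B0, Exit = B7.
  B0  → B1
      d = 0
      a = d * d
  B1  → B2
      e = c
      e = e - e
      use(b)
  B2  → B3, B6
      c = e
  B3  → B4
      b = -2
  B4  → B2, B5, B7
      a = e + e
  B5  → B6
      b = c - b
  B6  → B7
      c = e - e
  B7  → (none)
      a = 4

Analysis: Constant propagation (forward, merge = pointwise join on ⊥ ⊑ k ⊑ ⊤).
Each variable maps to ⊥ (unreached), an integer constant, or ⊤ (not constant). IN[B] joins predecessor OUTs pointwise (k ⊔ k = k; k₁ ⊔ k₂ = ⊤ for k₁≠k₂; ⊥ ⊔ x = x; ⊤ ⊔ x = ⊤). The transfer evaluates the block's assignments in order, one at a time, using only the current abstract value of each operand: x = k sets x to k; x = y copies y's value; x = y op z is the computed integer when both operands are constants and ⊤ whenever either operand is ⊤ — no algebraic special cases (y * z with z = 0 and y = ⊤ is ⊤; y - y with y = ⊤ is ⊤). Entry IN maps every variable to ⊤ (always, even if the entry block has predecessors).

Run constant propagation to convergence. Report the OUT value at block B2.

Answer: {a: ⊤, b: ⊤, c: ⊤, d: 0, e: ⊤, f: ⊤}

Derivation:
Fixpoint table:
  B0: | IN=(all ⊤) | OUT={a:0, d:0; rest ⊤}
  B1: | IN={a:0, d:0; rest ⊤} | OUT={a:0, d:0; rest ⊤}
  B2: | IN={d:0; rest ⊤} | OUT={d:0; rest ⊤}
  B3: | IN={d:0; rest ⊤} | OUT={b:-2, d:0; rest ⊤}
  B4: | IN={b:-2, d:0; rest ⊤} | OUT={b:-2, d:0; rest ⊤}
  B5: | IN={b:-2, d:0; rest ⊤} | OUT={d:0; rest ⊤}
  B6: | IN={d:0; rest ⊤} | OUT={d:0; rest ⊤}
  B7: | IN={d:0; rest ⊤} | OUT={a:4, d:0; rest ⊤}

Merge at B2: IN[B2] = OUT[B1] ⊔ OUT[B4] = {a: ⊤, b: ⊤, c: ⊤, d: 0, e: ⊤, f: ⊤}
Applying B2's transfer function to that IN value gives OUT[B2] (row B2 above).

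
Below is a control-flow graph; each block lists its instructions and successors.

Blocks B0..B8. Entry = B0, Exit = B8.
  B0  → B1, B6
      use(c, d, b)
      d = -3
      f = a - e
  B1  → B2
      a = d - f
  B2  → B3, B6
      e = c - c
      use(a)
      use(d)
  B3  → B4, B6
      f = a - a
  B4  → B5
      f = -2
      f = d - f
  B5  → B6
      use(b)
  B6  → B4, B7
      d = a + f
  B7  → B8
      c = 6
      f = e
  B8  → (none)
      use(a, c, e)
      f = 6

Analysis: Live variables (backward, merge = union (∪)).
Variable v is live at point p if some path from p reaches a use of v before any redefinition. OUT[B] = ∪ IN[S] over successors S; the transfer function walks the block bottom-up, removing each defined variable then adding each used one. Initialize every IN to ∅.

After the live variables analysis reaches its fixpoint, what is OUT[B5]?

Answer: {a, b, e, f}

Working:
Fixpoint table:
  B0:  IN={a, b, c, d, e}  OUT={a, b, c, d, e, f}
  B1:  IN={b, c, d, f}  OUT={a, b, c, d, f}
  B2:  IN={a, b, c, d, f}  OUT={a, b, d, e, f}
  B3:  IN={a, b, d, e}  OUT={a, b, d, e, f}
  B4:  IN={a, b, d, e}  OUT={a, b, e, f}
  B5:  IN={a, b, e, f}  OUT={a, b, e, f}
  B6:  IN={a, b, e, f}  OUT={a, b, d, e}
  B7:  IN={a, e}  OUT={a, c, e}
  B8:  IN={a, c, e}  OUT={}

Merge at B5: OUT[B5] = IN[B6] = {a, b, e, f}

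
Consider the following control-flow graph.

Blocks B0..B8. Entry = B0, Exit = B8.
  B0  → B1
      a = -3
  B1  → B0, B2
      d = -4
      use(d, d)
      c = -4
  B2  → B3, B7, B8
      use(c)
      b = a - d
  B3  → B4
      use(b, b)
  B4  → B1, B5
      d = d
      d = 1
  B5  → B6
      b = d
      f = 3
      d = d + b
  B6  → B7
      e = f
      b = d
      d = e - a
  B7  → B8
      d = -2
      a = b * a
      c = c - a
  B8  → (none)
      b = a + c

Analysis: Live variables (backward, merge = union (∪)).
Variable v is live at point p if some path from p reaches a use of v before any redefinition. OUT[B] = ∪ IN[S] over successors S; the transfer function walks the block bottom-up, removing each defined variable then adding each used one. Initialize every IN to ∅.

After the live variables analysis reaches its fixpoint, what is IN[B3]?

Answer: {a, b, c, d}

Derivation:
Per-block solution:
  B0:  IN={}  OUT={a}
  B1:  IN={a}  OUT={a, c, d}
  B2:  IN={a, c, d}  OUT={a, b, c, d}
  B3:  IN={a, b, c, d}  OUT={a, c, d}
  B4:  IN={a, c, d}  OUT={a, c, d}
  B5:  IN={a, c, d}  OUT={a, c, d, f}
  B6:  IN={a, c, d, f}  OUT={a, b, c}
  B7:  IN={a, b, c}  OUT={a, c}
  B8:  IN={a, c}  OUT={}

Merge at B3: OUT[B3] = IN[B4] = {a, c, d}
Applying B3's transfer function to that OUT value gives IN[B3] (row B3 above).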